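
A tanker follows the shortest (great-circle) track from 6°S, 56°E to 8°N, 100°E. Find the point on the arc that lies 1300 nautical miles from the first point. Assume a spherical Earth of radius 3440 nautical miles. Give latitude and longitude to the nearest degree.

≈ 1°N, 77°E

Write both endpoints as unit vectors p₁, p₂ with components (cos φ cos λ, cos φ sin λ, sin φ).
The central angle between the endpoints is δ = arccos(p₁·p₂) ≈ 0.804 rad (46.1°). The total great-circle distance is δ·R ≈ 0.804 × 3440 ≈ 2765 nmi, so the target fraction is f = 1300/2765 ≈ 0.470.
Interpolate at f ≈ 0.470 with slerp weights a = sin((1−f)δ)/sin δ ≈ 0.574, b = sin(fδ)/sin δ ≈ 0.512.
p = a·p₁ + b·p₂ ≈ (0.231, 0.973, 0.011); φ = arcsin(p_z) ≈ 0.65°, λ = atan2(p_y, p_x) ≈ 76.64°.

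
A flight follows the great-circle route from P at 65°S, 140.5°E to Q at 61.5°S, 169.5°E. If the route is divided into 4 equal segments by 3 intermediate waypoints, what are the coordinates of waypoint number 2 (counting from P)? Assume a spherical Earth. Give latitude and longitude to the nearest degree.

≈ 64°S, 156°E

The haversine formula gives a central angle δ ≈ 0.234 rad (13.4°) between the endpoints.
Interpolate at f = 2/4 with slerp weights a = sin((1−f)δ)/sin δ ≈ 0.503, b = sin(fδ)/sin δ ≈ 0.503.
p = a·p₁ + b·p₂ ≈ (-0.400, 0.179, -0.899); φ = arcsin(p_z) ≈ -63.99°, λ = atan2(p_y, p_x) ≈ 155.90°.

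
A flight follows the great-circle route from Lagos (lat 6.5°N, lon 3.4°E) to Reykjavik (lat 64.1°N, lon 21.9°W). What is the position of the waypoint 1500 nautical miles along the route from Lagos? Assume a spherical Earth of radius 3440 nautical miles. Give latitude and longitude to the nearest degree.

≈ lat 31°N, lon 3°W

The haversine formula gives a central angle δ ≈ 1.054 rad (60.4°) between the endpoints. The total great-circle distance is δ·R ≈ 1.054 × 3440 ≈ 3625 nmi, so the target fraction is f = 1500/3625 ≈ 0.414.
Interpolate at f ≈ 0.414 with slerp weights a = sin((1−f)δ)/sin δ ≈ 0.666, b = sin(fδ)/sin δ ≈ 0.486.
p = a·p₁ + b·p₂ ≈ (0.858, -0.040, 0.512); φ = arcsin(p_z) ≈ 30.83°, λ = atan2(p_y, p_x) ≈ -2.66°.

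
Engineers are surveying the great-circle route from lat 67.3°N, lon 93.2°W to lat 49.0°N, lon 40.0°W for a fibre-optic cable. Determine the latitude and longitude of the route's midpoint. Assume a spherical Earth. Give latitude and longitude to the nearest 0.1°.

Convert each endpoint to a unit vector on the sphere (x = cos φ cos λ, y = cos φ sin λ, z = sin φ).
The central angle between the endpoints is δ = arccos(p₁·p₂) ≈ 0.559 rad (32.0°).
Interpolate at f = 1/2 with slerp weights a = sin((1−f)δ)/sin δ ≈ 0.520, b = sin(fδ)/sin δ ≈ 0.520.
p = a·p₁ + b·p₂ ≈ (0.250, -0.420, 0.872); φ = arcsin(p_z) ≈ 60.74°, λ = atan2(p_y, p_x) ≈ -59.20°.

≈ lat 60.7°N, lon 59.2°W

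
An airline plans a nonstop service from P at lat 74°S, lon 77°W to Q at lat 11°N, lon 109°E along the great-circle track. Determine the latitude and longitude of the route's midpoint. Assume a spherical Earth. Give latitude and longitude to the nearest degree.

≈ lat 47°S, lon 111°E

Convert each endpoint to a unit vector on the sphere (x = cos φ cos λ, y = cos φ sin λ, z = sin φ).
The central angle between the endpoints is δ = arccos(p₁·p₂) ≈ 2.040 rad (116.9°).
Interpolate at f = 1/2 with slerp weights a = sin((1−f)δ)/sin δ ≈ 0.956, b = sin(fδ)/sin δ ≈ 0.956.
p = a·p₁ + b·p₂ ≈ (-0.246, 0.630, -0.736); φ = arcsin(p_z) ≈ -47.42°, λ = atan2(p_y, p_x) ≈ 111.33°.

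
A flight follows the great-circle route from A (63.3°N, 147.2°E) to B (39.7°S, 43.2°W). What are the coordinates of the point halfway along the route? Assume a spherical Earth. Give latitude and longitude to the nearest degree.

≈ (37°N, 57°W)

Convert each endpoint to a unit vector on the sphere (x = cos φ cos λ, y = cos φ sin λ, z = sin φ).
The central angle between the endpoints is δ = arccos(p₁·p₂) ≈ 2.716 rad (155.6°).
Interpolate at f = 1/2 with slerp weights a = sin((1−f)δ)/sin δ ≈ 2.366, b = sin(fδ)/sin δ ≈ 2.366.
p = a·p₁ + b·p₂ ≈ (0.433, -0.670, 0.602); φ = arcsin(p_z) ≈ 37.04°, λ = atan2(p_y, p_x) ≈ -57.11°.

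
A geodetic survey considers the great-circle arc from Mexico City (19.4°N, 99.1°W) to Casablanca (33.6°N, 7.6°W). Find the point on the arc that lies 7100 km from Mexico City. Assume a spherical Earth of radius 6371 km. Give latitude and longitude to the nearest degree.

Convert each endpoint to a unit vector on the sphere (x = cos φ cos λ, y = cos φ sin λ, z = sin φ).
The central angle between the endpoints is δ = arccos(p₁·p₂) ≈ 1.407 rad (80.6°). The total great-circle distance is δ·R ≈ 1.407 × 6371 ≈ 8963 km, so the target fraction is f = 7100/8963 ≈ 0.792.
Interpolate at f ≈ 0.792 with slerp weights a = sin((1−f)δ)/sin δ ≈ 0.292, b = sin(fδ)/sin δ ≈ 0.910.
p = a·p₁ + b·p₂ ≈ (0.708, -0.372, 0.601); φ = arcsin(p_z) ≈ 36.91°, λ = atan2(p_y, p_x) ≈ -27.75°.

≈ 37°N, 28°W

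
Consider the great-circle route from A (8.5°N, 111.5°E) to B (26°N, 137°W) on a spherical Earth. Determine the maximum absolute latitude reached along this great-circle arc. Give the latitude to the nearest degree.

The great circle lies in the plane with unit normal n̂ = (p₁ × p₂)/|p₁ × p₂|.
Here n̂_z ≈ +0.857; the vertex latitude is φ_max = arccos|n̂_z| ≈ 31.0°.
Check via Clairaut: cos φ_max = |cos φ₁| · sin C = cos(8.5°)·sin(60.0°) ≈ 0.857, again giving ≈ 31.0°.

≈ 31°N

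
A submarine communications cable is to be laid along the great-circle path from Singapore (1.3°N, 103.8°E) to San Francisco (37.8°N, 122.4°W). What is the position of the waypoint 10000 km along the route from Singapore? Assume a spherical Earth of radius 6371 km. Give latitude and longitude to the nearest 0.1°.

≈ 47.6°N, 164.9°W

From cos δ = sin φ₁ sin φ₂ + cos φ₁ cos φ₂ cos Δλ, the central angle is δ ≈ 2.133 rad (122.2°). The total great-circle distance is δ·R ≈ 2.133 × 6371 ≈ 13588 km, so the target fraction is f = 10000/13588 ≈ 0.736.
Interpolate at f ≈ 0.736 with slerp weights a = sin((1−f)δ)/sin δ ≈ 0.631, b = sin(fδ)/sin δ ≈ 1.182.
p = a·p₁ + b·p₂ ≈ (-0.651, -0.176, 0.739); φ = arcsin(p_z) ≈ 47.61°, λ = atan2(p_y, p_x) ≈ -164.88°.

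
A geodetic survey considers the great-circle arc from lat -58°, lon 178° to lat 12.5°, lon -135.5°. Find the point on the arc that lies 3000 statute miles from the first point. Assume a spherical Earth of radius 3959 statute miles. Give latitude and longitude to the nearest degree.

From cos δ = sin φ₁ sin φ₂ + cos φ₁ cos φ₂ cos Δλ, the central angle is δ ≈ 1.397 rad (80.1°). The total great-circle distance is δ·R ≈ 1.397 × 3959 ≈ 5532 mi, so the target fraction is f = 3000/5532 ≈ 0.542.
Interpolate at f ≈ 0.542 with slerp weights a = sin((1−f)δ)/sin δ ≈ 0.606, b = sin(fδ)/sin δ ≈ 0.698.
p = a·p₁ + b·p₂ ≈ (-0.807, -0.466, -0.363); φ = arcsin(p_z) ≈ -21.28°, λ = atan2(p_y, p_x) ≈ -149.98°.

≈ lat -21°, lon -150°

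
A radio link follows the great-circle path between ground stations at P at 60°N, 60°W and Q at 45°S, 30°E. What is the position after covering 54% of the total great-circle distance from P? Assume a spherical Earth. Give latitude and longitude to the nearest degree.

From cos δ = sin φ₁ sin φ₂ + cos φ₁ cos φ₂ cos Δλ, the central angle is δ ≈ 2.230 rad (127.8°).
Interpolate at f = 0.54 with slerp weights a = sin((1−f)δ)/sin δ ≈ 1.082, b = sin(fδ)/sin δ ≈ 1.181.
p = a·p₁ + b·p₂ ≈ (0.994, -0.051, 0.102); φ = arcsin(p_z) ≈ 5.84°, λ = atan2(p_y, p_x) ≈ -2.93°.

≈ 6°N, 3°W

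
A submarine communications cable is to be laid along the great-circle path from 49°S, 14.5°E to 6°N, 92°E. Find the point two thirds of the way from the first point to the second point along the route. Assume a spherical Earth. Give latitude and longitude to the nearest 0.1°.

≈ 16.0°S, 73.2°E

Convert each endpoint to a unit vector on the sphere (x = cos φ cos λ, y = cos φ sin λ, z = sin φ).
The central angle between the endpoints is δ = arccos(p₁·p₂) ≈ 1.508 rad (86.4°).
Interpolate at f = 2/3 with slerp weights a = sin((1−f)δ)/sin δ ≈ 0.483, b = sin(fδ)/sin δ ≈ 0.846.
p = a·p₁ + b·p₂ ≈ (0.277, 0.920, -0.276); φ = arcsin(p_z) ≈ -16.02°, λ = atan2(p_y, p_x) ≈ 73.23°.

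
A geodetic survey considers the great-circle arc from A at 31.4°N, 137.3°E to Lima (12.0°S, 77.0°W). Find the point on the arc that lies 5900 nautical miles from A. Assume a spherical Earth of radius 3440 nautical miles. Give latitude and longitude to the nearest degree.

≈ 15°N, 113°W

Convert each endpoint to a unit vector on the sphere (x = cos φ cos λ, y = cos φ sin λ, z = sin φ).
The central angle between the endpoints is δ = arccos(p₁·p₂) ≈ 2.495 rad (142.9°). The total great-circle distance is δ·R ≈ 2.495 × 3440 ≈ 8582 nmi, so the target fraction is f = 5900/8582 ≈ 0.687.
Interpolate at f ≈ 0.687 with slerp weights a = sin((1−f)δ)/sin δ ≈ 1.167, b = sin(fδ)/sin δ ≈ 1.642.
p = a·p₁ + b·p₂ ≈ (-0.371, -0.890, 0.266); φ = arcsin(p_z) ≈ 15.45°, λ = atan2(p_y, p_x) ≈ -112.61°.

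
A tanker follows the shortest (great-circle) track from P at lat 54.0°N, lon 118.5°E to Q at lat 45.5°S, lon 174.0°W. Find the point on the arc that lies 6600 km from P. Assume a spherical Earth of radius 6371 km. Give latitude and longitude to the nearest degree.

≈ lat 3°N, lon 156°E

Convert each endpoint to a unit vector on the sphere (x = cos φ cos λ, y = cos φ sin λ, z = sin φ).
The central angle between the endpoints is δ = arccos(p₁·p₂) ≈ 2.004 rad (114.8°). The total great-circle distance is δ·R ≈ 2.004 × 6371 ≈ 12765 km, so the target fraction is f = 6600/12765 ≈ 0.517.
Interpolate at f ≈ 0.517 with slerp weights a = sin((1−f)δ)/sin δ ≈ 0.907, b = sin(fδ)/sin δ ≈ 0.948.
p = a·p₁ + b·p₂ ≈ (-0.915, 0.399, 0.058); φ = arcsin(p_z) ≈ 3.32°, λ = atan2(p_y, p_x) ≈ 156.43°.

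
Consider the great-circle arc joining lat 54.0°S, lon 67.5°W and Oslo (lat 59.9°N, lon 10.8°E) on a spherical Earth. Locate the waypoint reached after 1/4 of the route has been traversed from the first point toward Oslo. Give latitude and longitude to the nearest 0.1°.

≈ lat 26.1°S, lon 45.0°W

Convert each endpoint to a unit vector on the sphere (x = cos φ cos λ, y = cos φ sin λ, z = sin φ).
The central angle between the endpoints is δ = arccos(p₁·p₂) ≈ 2.265 rad (129.8°).
Interpolate at f = 1/4 with slerp weights a = sin((1−f)δ)/sin δ ≈ 1.291, b = sin(fδ)/sin δ ≈ 0.698.
p = a·p₁ + b·p₂ ≈ (0.634, -0.635, -0.440); φ = arcsin(p_z) ≈ -26.11°, λ = atan2(p_y, p_x) ≈ -45.04°.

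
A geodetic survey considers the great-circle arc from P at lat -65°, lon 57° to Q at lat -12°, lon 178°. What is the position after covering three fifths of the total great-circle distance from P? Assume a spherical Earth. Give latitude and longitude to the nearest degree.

Convert each endpoint to a unit vector on the sphere (x = cos φ cos λ, y = cos φ sin λ, z = sin φ).
The central angle between the endpoints is δ = arccos(p₁·p₂) ≈ 1.595 rad (91.4°).
Interpolate at f = 3/5 with slerp weights a = sin((1−f)δ)/sin δ ≈ 0.596, b = sin(fδ)/sin δ ≈ 0.818.
p = a·p₁ + b·p₂ ≈ (-0.662, 0.239, -0.710); φ = arcsin(p_z) ≈ -45.24°, λ = atan2(p_y, p_x) ≈ 160.15°.

≈ lat -45°, lon 160°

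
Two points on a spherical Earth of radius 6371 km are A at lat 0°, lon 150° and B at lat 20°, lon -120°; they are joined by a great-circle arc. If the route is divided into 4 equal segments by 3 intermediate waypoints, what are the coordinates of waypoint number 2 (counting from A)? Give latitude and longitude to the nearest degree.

≈ lat 14°, lon -167°

Write both endpoints as unit vectors p₁, p₂ with components (cos φ cos λ, cos φ sin λ, sin φ).
The central angle between the endpoints is δ = arccos(p₁·p₂) ≈ 1.571 rad (90.0°).
Interpolate at f = 2/4 with slerp weights a = sin((1−f)δ)/sin δ ≈ 0.707, b = sin(fδ)/sin δ ≈ 0.707.
p = a·p₁ + b·p₂ ≈ (-0.945, -0.222, 0.242); φ = arcsin(p_z) ≈ 14.00°, λ = atan2(p_y, p_x) ≈ -166.78°.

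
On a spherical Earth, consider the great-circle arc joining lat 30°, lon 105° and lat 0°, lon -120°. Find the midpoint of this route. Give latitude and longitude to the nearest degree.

≈ lat 35°, lon -178°

Convert each endpoint to a unit vector on the sphere (x = cos φ cos λ, y = cos φ sin λ, z = sin φ).
The central angle between the endpoints is δ = arccos(p₁·p₂) ≈ 2.230 rad (127.8°).
Interpolate at f = 1/2 with slerp weights a = sin((1−f)δ)/sin δ ≈ 1.136, b = sin(fδ)/sin δ ≈ 1.136.
p = a·p₁ + b·p₂ ≈ (-0.822, -0.034, 0.568); φ = arcsin(p_z) ≈ 34.60°, λ = atan2(p_y, p_x) ≈ -177.67°.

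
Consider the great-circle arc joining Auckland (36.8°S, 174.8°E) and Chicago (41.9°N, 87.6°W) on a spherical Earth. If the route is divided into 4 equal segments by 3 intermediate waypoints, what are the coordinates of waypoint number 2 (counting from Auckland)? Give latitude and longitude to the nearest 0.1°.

Write both endpoints as unit vectors p₁, p₂ with components (cos φ cos λ, cos φ sin λ, sin φ).
The central angle between the endpoints is δ = arccos(p₁·p₂) ≈ 2.070 rad (118.6°).
Interpolate at f = 2/4 with slerp weights a = sin((1−f)δ)/sin δ ≈ 0.980, b = sin(fδ)/sin δ ≈ 0.980.
p = a·p₁ + b·p₂ ≈ (-0.751, -0.657, 0.067); φ = arcsin(p_z) ≈ 3.86°, λ = atan2(p_y, p_x) ≈ -138.79°.

≈ (3.9°N, 138.8°W)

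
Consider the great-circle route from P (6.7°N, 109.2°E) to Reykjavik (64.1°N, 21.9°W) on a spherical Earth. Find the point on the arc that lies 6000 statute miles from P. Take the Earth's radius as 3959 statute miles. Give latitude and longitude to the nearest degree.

Write both endpoints as unit vectors p₁, p₂ with components (cos φ cos λ, cos φ sin λ, sin φ).
The central angle between the endpoints is δ = arccos(p₁·p₂) ≈ 1.752 rad (100.4°). The total great-circle distance is δ·R ≈ 1.752 × 3959 ≈ 6936 mi, so the target fraction is f = 6000/6936 ≈ 0.865.
Interpolate at f ≈ 0.865 with slerp weights a = sin((1−f)δ)/sin δ ≈ 0.238, b = sin(fδ)/sin δ ≈ 1.015.
p = a·p₁ + b·p₂ ≈ (0.334, 0.058, 0.941); φ = arcsin(p_z) ≈ 70.21°, λ = atan2(p_y, p_x) ≈ 9.87°.

≈ (70°N, 10°E)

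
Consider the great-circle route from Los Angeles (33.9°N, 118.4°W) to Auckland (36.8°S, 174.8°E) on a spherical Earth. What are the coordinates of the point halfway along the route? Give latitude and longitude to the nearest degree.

Write both endpoints as unit vectors p₁, p₂ with components (cos φ cos λ, cos φ sin λ, sin φ).
The central angle between the endpoints is δ = arccos(p₁·p₂) ≈ 1.643 rad (94.1°).
Interpolate at f = 1/2 with slerp weights a = sin((1−f)δ)/sin δ ≈ 0.734, b = sin(fδ)/sin δ ≈ 0.734.
p = a·p₁ + b·p₂ ≈ (-0.875, -0.483, -0.030); φ = arcsin(p_z) ≈ -1.74°, λ = atan2(p_y, p_x) ≈ -151.12°.

≈ (2°S, 151°W)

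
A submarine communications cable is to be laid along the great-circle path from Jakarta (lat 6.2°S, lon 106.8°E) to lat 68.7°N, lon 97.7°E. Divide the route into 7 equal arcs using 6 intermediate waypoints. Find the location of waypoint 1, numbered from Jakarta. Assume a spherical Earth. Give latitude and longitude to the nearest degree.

≈ lat 5°N, lon 106°E

The haversine formula gives a central angle δ ≈ 1.312 rad (75.2°) between the endpoints.
Interpolate at f = 1/7 with slerp weights a = sin((1−f)δ)/sin δ ≈ 0.933, b = sin(fδ)/sin δ ≈ 0.193.
p = a·p₁ + b·p₂ ≈ (-0.278, 0.957, 0.079); φ = arcsin(p_z) ≈ 4.52°, λ = atan2(p_y, p_x) ≈ 106.16°.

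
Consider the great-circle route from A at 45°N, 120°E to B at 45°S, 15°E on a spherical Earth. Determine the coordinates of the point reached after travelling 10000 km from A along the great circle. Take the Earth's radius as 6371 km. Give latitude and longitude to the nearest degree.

The haversine formula gives a central angle δ ≈ 2.252 rad (129.0°) between the endpoints. The total great-circle distance is δ·R ≈ 2.252 × 6371 ≈ 14345 km, so the target fraction is f = 10000/14345 ≈ 0.697.
Interpolate at f ≈ 0.697 with slerp weights a = sin((1−f)δ)/sin δ ≈ 0.811, b = sin(fδ)/sin δ ≈ 1.287.
p = a·p₁ + b·p₂ ≈ (0.592, 0.732, -0.336); φ = arcsin(p_z) ≈ -19.66°, λ = atan2(p_y, p_x) ≈ 51.04°.

≈ 20°S, 51°E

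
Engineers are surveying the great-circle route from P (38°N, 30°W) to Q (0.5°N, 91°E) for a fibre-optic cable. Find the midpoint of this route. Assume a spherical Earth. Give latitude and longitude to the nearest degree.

Convert each endpoint to a unit vector on the sphere (x = cos φ cos λ, y = cos φ sin λ, z = sin φ).
The central angle between the endpoints is δ = arccos(p₁·p₂) ≈ 1.983 rad (113.6°).
Interpolate at f = 1/2 with slerp weights a = sin((1−f)δ)/sin δ ≈ 0.913, b = sin(fδ)/sin δ ≈ 0.913.
p = a·p₁ + b·p₂ ≈ (0.607, 0.553, 0.570); φ = arcsin(p_z) ≈ 34.76°, λ = atan2(p_y, p_x) ≈ 42.33°.

≈ (35°N, 42°E)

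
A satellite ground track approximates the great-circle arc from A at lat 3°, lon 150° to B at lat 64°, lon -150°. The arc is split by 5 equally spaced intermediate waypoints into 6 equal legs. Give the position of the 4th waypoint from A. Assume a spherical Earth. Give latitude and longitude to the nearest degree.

Write both endpoints as unit vectors p₁, p₂ with components (cos φ cos λ, cos φ sin λ, sin φ).
The central angle between the endpoints is δ = arccos(p₁·p₂) ≈ 1.302 rad (74.6°).
Interpolate at f = 4/6 with slerp weights a = sin((1−f)δ)/sin δ ≈ 0.436, b = sin(fδ)/sin δ ≈ 0.791.
p = a·p₁ + b·p₂ ≈ (-0.678, 0.044, 0.734); φ = arcsin(p_z) ≈ 47.23°, λ = atan2(p_y, p_x) ≈ 176.26°.

≈ lat 47°, lon 176°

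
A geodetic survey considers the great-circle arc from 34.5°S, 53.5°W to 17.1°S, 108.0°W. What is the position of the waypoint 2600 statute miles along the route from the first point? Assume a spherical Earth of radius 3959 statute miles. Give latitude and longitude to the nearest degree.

≈ 24°S, 95°W

The haversine formula gives a central angle δ ≈ 0.897 rad (51.4°) between the endpoints. The total great-circle distance is δ·R ≈ 0.897 × 3959 ≈ 3551 mi, so the target fraction is f = 2600/3551 ≈ 0.732.
Interpolate at f ≈ 0.732 with slerp weights a = sin((1−f)δ)/sin δ ≈ 0.305, b = sin(fδ)/sin δ ≈ 0.781.
p = a·p₁ + b·p₂ ≈ (-0.081, -0.912, -0.402); φ = arcsin(p_z) ≈ -23.72°, λ = atan2(p_y, p_x) ≈ -95.11°.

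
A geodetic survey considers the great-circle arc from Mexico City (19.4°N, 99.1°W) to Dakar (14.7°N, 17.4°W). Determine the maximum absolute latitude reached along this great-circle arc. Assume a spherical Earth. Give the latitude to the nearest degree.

The great circle lies in the plane with unit normal n̂ = (p₁ × p₂)/|p₁ × p₂|.
Here n̂_z ≈ +0.925; the vertex latitude is φ_max = arccos|n̂_z| ≈ 22.4°.
Check via Clairaut: cos φ_max = |cos φ₁| · sin C = cos(19.4°)·sin(78.6°) ≈ 0.925, again giving ≈ 22.4°.

≈ 22°N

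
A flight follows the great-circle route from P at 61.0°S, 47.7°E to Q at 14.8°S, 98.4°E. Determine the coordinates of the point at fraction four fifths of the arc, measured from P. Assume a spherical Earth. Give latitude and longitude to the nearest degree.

Convert each endpoint to a unit vector on the sphere (x = cos φ cos λ, y = cos φ sin λ, z = sin φ).
The central angle between the endpoints is δ = arccos(p₁·p₂) ≈ 1.024 rad (58.6°).
Interpolate at f = 4/5 with slerp weights a = sin((1−f)δ)/sin δ ≈ 0.238, b = sin(fδ)/sin δ ≈ 0.855.
p = a·p₁ + b·p₂ ≈ (-0.043, 0.903, -0.427); φ = arcsin(p_z) ≈ -25.26°, λ = atan2(p_y, p_x) ≈ 92.73°.

≈ 25°S, 93°E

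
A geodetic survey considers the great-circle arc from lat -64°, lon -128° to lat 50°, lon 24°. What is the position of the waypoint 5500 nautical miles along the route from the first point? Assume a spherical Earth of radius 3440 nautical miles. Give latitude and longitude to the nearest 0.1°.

≈ lat -11.2°, lon -9.9°

From cos δ = sin φ₁ sin φ₂ + cos φ₁ cos φ₂ cos Δλ, the central angle is δ ≈ 2.786 rad (159.6°). The total great-circle distance is δ·R ≈ 2.786 × 3440 ≈ 9583 nmi, so the target fraction is f = 5500/9583 ≈ 0.574.
Interpolate at f ≈ 0.574 with slerp weights a = sin((1−f)δ)/sin δ ≈ 2.661, b = sin(fδ)/sin δ ≈ 2.868.
p = a·p₁ + b·p₂ ≈ (0.966, -0.169, -0.194); φ = arcsin(p_z) ≈ -11.18°, λ = atan2(p_y, p_x) ≈ -9.93°.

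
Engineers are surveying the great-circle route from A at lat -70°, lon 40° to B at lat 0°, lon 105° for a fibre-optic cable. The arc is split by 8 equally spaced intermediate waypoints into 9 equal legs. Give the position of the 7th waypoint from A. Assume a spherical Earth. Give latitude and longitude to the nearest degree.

Convert each endpoint to a unit vector on the sphere (x = cos φ cos λ, y = cos φ sin λ, z = sin φ).
The central angle between the endpoints is δ = arccos(p₁·p₂) ≈ 1.426 rad (81.7°).
Interpolate at f = 7/9 with slerp weights a = sin((1−f)δ)/sin δ ≈ 0.315, b = sin(fδ)/sin δ ≈ 0.905.
p = a·p₁ + b·p₂ ≈ (-0.152, 0.943, -0.296); φ = arcsin(p_z) ≈ -17.21°, λ = atan2(p_y, p_x) ≈ 99.14°.

≈ lat -17°, lon 99°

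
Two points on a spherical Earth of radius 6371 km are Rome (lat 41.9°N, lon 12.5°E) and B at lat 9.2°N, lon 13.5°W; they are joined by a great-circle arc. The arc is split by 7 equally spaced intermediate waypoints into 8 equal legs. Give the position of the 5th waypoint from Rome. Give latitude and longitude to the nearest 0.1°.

Convert each endpoint to a unit vector on the sphere (x = cos φ cos λ, y = cos φ sin λ, z = sin φ).
The central angle between the endpoints is δ = arccos(p₁·p₂) ≈ 0.696 rad (39.9°).
Interpolate at f = 5/8 with slerp weights a = sin((1−f)δ)/sin δ ≈ 0.403, b = sin(fδ)/sin δ ≈ 0.657.
p = a·p₁ + b·p₂ ≈ (0.923, -0.087, 0.374); φ = arcsin(p_z) ≈ 21.96°, λ = atan2(p_y, p_x) ≈ -5.36°.

≈ lat 22.0°N, lon 5.4°W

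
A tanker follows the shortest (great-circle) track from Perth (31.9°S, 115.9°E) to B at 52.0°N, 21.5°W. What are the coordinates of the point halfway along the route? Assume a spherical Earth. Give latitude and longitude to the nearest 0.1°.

The haversine formula gives a central angle δ ≈ 2.500 rad (143.2°) between the endpoints.
Interpolate at f = 1/2 with slerp weights a = sin((1−f)δ)/sin δ ≈ 1.586, b = sin(fδ)/sin δ ≈ 1.586.
p = a·p₁ + b·p₂ ≈ (0.320, 0.853, 0.412); φ = arcsin(p_z) ≈ 24.31°, λ = atan2(p_y, p_x) ≈ 69.42°.

≈ 24.3°N, 69.4°E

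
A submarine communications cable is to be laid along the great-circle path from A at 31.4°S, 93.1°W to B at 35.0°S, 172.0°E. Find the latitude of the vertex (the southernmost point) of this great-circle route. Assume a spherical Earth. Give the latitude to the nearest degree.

≈ 44°S

The great circle lies in the plane with unit normal n̂ = (p₁ × p₂)/|p₁ × p₂|.
Here n̂_z ≈ -0.717; the vertex latitude is φ_max = arccos|n̂_z| ≈ 44.2°.
Check via Clairaut: cos φ_max = |cos φ₁| · sin C = cos(31.4°)·sin(122.8°) ≈ 0.717, again giving ≈ 44.2°.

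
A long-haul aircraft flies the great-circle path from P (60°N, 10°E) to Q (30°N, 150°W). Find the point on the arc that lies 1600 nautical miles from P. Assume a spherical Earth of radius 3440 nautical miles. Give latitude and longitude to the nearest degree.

Write both endpoints as unit vectors p₁, p₂ with components (cos φ cos λ, cos φ sin λ, sin φ).
The central angle between the endpoints is δ = arccos(p₁·p₂) ≈ 1.545 rad (88.5°). The total great-circle distance is δ·R ≈ 1.545 × 3440 ≈ 5314 nmi, so the target fraction is f = 1600/5314 ≈ 0.301.
Interpolate at f ≈ 0.301 with slerp weights a = sin((1−f)δ)/sin δ ≈ 0.882, b = sin(fδ)/sin δ ≈ 0.449.
p = a·p₁ + b·p₂ ≈ (0.098, -0.118, 0.988); φ = arcsin(p_z) ≈ 81.20°, λ = atan2(p_y, p_x) ≈ -50.27°.

≈ (81°N, 50°W)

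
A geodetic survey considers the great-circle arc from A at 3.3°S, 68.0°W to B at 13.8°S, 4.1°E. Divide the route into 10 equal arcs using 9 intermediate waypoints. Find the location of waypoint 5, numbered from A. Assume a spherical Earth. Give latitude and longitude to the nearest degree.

Write both endpoints as unit vectors p₁, p₂ with components (cos φ cos λ, cos φ sin λ, sin φ).
The central angle between the endpoints is δ = arccos(p₁·p₂) ≈ 1.254 rad (71.8°).
Interpolate at f = 5/10 with slerp weights a = sin((1−f)δ)/sin δ ≈ 0.617, b = sin(fδ)/sin δ ≈ 0.617.
p = a·p₁ + b·p₂ ≈ (0.829, -0.529, -0.183); φ = arcsin(p_z) ≈ -10.53°, λ = atan2(p_y, p_x) ≈ -32.53°.

≈ 11°S, 33°W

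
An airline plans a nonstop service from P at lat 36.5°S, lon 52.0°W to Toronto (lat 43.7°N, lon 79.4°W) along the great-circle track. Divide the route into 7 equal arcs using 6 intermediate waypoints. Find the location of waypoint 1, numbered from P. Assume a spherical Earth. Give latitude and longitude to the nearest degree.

≈ lat 25°S, lon 56°W

From cos δ = sin φ₁ sin φ₂ + cos φ₁ cos φ₂ cos Δλ, the central angle is δ ≈ 1.466 rad (84.0°).
Interpolate at f = 1/7 with slerp weights a = sin((1−f)δ)/sin δ ≈ 0.956, b = sin(fδ)/sin δ ≈ 0.209.
p = a·p₁ + b·p₂ ≈ (0.501, -0.754, -0.424); φ = arcsin(p_z) ≈ -25.11°, λ = atan2(p_y, p_x) ≈ -56.40°.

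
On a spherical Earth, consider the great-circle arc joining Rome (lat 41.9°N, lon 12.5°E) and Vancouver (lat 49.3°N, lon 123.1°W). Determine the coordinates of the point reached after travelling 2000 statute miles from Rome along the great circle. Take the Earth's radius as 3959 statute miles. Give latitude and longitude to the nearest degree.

Write both endpoints as unit vectors p₁, p₂ with components (cos φ cos λ, cos φ sin λ, sin φ).
The central angle between the endpoints is δ = arccos(p₁·p₂) ≈ 1.411 rad (80.8°). The total great-circle distance is δ·R ≈ 1.411 × 3959 ≈ 5585 mi, so the target fraction is f = 2000/5585 ≈ 0.358.
Interpolate at f ≈ 0.358 with slerp weights a = sin((1−f)δ)/sin δ ≈ 0.797, b = sin(fδ)/sin δ ≈ 0.490.
p = a·p₁ + b·p₂ ≈ (0.404, -0.139, 0.904); φ = arcsin(p_z) ≈ 64.67°, λ = atan2(p_y, p_x) ≈ -19.02°.

≈ lat 65°N, lon 19°W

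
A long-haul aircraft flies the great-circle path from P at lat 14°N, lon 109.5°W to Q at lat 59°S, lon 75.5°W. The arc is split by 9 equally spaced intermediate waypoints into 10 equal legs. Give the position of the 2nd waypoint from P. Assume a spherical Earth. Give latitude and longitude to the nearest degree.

From cos δ = sin φ₁ sin φ₂ + cos φ₁ cos φ₂ cos Δλ, the central angle is δ ≈ 1.362 rad (78.1°).
Interpolate at f = 2/10 with slerp weights a = sin((1−f)δ)/sin δ ≈ 0.906, b = sin(fδ)/sin δ ≈ 0.275.
p = a·p₁ + b·p₂ ≈ (-0.258, -0.966, -0.017); φ = arcsin(p_z) ≈ -0.95°, λ = atan2(p_y, p_x) ≈ -104.96°.

≈ lat 1°S, lon 105°W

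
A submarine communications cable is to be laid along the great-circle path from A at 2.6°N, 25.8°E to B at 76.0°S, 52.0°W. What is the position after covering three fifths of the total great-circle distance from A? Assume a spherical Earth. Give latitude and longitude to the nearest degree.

≈ 49°S, 9°E

Write both endpoints as unit vectors p₁, p₂ with components (cos φ cos λ, cos φ sin λ, sin φ).
The central angle between the endpoints is δ = arccos(p₁·p₂) ≈ 1.564 rad (89.6°).
Interpolate at f = 3/5 with slerp weights a = sin((1−f)δ)/sin δ ≈ 0.586, b = sin(fδ)/sin δ ≈ 0.807.
p = a·p₁ + b·p₂ ≈ (0.647, 0.101, -0.756); φ = arcsin(p_z) ≈ -49.11°, λ = atan2(p_y, p_x) ≈ 8.86°.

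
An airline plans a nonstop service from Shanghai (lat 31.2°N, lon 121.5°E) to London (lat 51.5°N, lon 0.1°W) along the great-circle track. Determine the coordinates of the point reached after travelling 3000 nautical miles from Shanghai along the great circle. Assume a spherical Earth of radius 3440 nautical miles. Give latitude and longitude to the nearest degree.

≈ lat 62°N, lon 59°E

Write both endpoints as unit vectors p₁, p₂ with components (cos φ cos λ, cos φ sin λ, sin φ).
The central angle between the endpoints is δ = arccos(p₁·p₂) ≈ 1.444 rad (82.7°). The total great-circle distance is δ·R ≈ 1.444 × 3440 ≈ 4968 nmi, so the target fraction is f = 3000/4968 ≈ 0.604.
Interpolate at f ≈ 0.604 with slerp weights a = sin((1−f)δ)/sin δ ≈ 0.546, b = sin(fδ)/sin δ ≈ 0.772.
p = a·p₁ + b·p₂ ≈ (0.237, 0.397, 0.887); φ = arcsin(p_z) ≈ 62.47°, λ = atan2(p_y, p_x) ≈ 59.21°.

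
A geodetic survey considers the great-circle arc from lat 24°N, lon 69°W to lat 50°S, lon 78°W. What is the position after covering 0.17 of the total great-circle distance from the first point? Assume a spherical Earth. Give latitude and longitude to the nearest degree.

From cos δ = sin φ₁ sin φ₂ + cos φ₁ cos φ₂ cos Δλ, the central angle is δ ≈ 1.299 rad (74.4°).
Interpolate at f = 0.17 with slerp weights a = sin((1−f)δ)/sin δ ≈ 0.915, b = sin(fδ)/sin δ ≈ 0.227.
p = a·p₁ + b·p₂ ≈ (0.330, -0.923, 0.198); φ = arcsin(p_z) ≈ 11.41°, λ = atan2(p_y, p_x) ≈ -70.34°.

≈ lat 11°N, lon 70°W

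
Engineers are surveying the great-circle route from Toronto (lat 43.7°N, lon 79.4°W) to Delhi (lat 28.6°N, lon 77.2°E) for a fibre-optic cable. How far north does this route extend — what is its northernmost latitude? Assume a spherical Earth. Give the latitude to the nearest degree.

The great circle lies in the plane with unit normal n̂ = (p₁ × p₂)/|p₁ × p₂|.
Here n̂_z ≈ +0.260; the vertex latitude is φ_max = arccos|n̂_z| ≈ 74.9°.
Check via Clairaut: cos φ_max = |cos φ₁| · sin C = cos(43.7°)·sin(21.1°) ≈ 0.260, again giving ≈ 74.9°.

≈ 75°N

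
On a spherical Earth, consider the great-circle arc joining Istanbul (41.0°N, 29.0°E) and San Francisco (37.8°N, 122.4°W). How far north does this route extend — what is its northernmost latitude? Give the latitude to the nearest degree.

The great circle lies in the plane with unit normal n̂ = (p₁ × p₂)/|p₁ × p₂|.
Here n̂_z ≈ -0.288; the vertex latitude is φ_max = arccos|n̂_z| ≈ 73.3°.
Check via Clairaut: cos φ_max = |cos φ₁| · sin C = cos(41.0°)·sin(22.4°) ≈ 0.288, again giving ≈ 73.3°.

≈ 73°N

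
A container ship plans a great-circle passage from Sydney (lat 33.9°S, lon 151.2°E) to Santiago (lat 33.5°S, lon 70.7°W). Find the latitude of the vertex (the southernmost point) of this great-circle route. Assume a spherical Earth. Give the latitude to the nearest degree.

The great circle lies in the plane with unit normal n̂ = (p₁ × p₂)/|p₁ × p₂|.
Here n̂_z ≈ +0.472; the vertex latitude is φ_max = arccos|n̂_z| ≈ 61.8°.
Check via Clairaut: cos φ_max = |cos φ₁| · sin C = cos(33.9°)·sin(145.3°) ≈ 0.472, again giving ≈ 61.8°.

≈ 62°S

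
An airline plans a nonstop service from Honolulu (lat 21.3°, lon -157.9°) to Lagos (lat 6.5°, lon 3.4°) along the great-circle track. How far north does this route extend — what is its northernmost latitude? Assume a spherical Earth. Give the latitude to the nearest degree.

≈ 57°

The great circle lies in the plane with unit normal n̂ = (p₁ × p₂)/|p₁ × p₂|.
Here n̂_z ≈ +0.540; the vertex latitude is φ_max = arccos|n̂_z| ≈ 57.3°.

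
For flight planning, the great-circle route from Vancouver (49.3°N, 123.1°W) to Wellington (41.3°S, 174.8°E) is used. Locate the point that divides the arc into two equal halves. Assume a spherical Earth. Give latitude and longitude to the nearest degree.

≈ (5°N, 157°W)

Write both endpoints as unit vectors p₁, p₂ with components (cos φ cos λ, cos φ sin λ, sin φ).
The central angle between the endpoints is δ = arccos(p₁·p₂) ≈ 1.845 rad (105.7°).
Interpolate at f = 1/2 with slerp weights a = sin((1−f)δ)/sin δ ≈ 0.828, b = sin(fδ)/sin δ ≈ 0.828.
p = a·p₁ + b·p₂ ≈ (-0.915, -0.396, 0.081); φ = arcsin(p_z) ≈ 4.66°, λ = atan2(p_y, p_x) ≈ -156.59°.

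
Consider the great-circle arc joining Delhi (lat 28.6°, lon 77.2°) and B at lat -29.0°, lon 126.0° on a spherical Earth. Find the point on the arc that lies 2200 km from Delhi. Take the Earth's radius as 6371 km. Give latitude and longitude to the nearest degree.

Write both endpoints as unit vectors p₁, p₂ with components (cos φ cos λ, cos φ sin λ, sin φ).
The central angle between the endpoints is δ = arccos(p₁·p₂) ≈ 1.294 rad (74.1°). The total great-circle distance is δ·R ≈ 1.294 × 6371 ≈ 8241 km, so the target fraction is f = 2200/8241 ≈ 0.267.
Interpolate at f ≈ 0.267 with slerp weights a = sin((1−f)δ)/sin δ ≈ 0.845, b = sin(fδ)/sin δ ≈ 0.352.
p = a·p₁ + b·p₂ ≈ (-0.017, 0.972, 0.234); φ = arcsin(p_z) ≈ 13.51°, λ = atan2(p_y, p_x) ≈ 90.98°.

≈ lat 14°, lon 91°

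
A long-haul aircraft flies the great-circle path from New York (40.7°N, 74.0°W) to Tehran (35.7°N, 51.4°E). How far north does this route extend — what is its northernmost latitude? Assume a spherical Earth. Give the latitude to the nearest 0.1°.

≈ 59.9°N

The great circle lies in the plane with unit normal n̂ = (p₁ × p₂)/|p₁ × p₂|.
Here n̂_z ≈ +0.502; the vertex latitude is φ_max = arccos|n̂_z| ≈ 59.9°.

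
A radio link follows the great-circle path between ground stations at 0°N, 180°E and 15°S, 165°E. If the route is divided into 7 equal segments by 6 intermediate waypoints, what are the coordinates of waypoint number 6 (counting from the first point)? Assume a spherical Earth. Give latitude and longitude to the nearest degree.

≈ 13°S, 167°E

The haversine formula gives a central angle δ ≈ 0.368 rad (21.1°) between the endpoints.
Interpolate at f = 6/7 with slerp weights a = sin((1−f)δ)/sin δ ≈ 0.146, b = sin(fδ)/sin δ ≈ 0.862.
p = a·p₁ + b·p₂ ≈ (-0.951, 0.216, -0.223); φ = arcsin(p_z) ≈ -12.90°, λ = atan2(p_y, p_x) ≈ 167.22°.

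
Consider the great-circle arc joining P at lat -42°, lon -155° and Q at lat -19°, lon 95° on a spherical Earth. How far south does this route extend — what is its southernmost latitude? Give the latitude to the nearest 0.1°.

The great circle lies in the plane with unit normal n̂ = (p₁ × p₂)/|p₁ × p₂|.
Here n̂_z ≈ -0.660; the vertex latitude is φ_max = arccos|n̂_z| ≈ 48.7°.
Check via Clairaut: cos φ_max = |cos φ₁| · sin C = cos(42.0°)·sin(117.3°) ≈ 0.660, again giving ≈ 48.7°.

≈ -48.7°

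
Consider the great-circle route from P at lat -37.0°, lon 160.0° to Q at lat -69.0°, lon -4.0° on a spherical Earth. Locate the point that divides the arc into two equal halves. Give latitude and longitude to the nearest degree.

≈ lat -73°, lon 148°

The haversine formula gives a central angle δ ≈ 1.280 rad (73.3°) between the endpoints.
Interpolate at f = 1/2 with slerp weights a = sin((1−f)δ)/sin δ ≈ 0.623, b = sin(fδ)/sin δ ≈ 0.623.
p = a·p₁ + b·p₂ ≈ (-0.245, 0.155, -0.957); φ = arcsin(p_z) ≈ -73.16°, λ = atan2(p_y, p_x) ≈ 147.73°.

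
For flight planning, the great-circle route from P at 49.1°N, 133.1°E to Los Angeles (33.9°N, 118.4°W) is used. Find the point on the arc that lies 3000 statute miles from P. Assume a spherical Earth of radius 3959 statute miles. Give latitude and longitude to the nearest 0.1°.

Convert each endpoint to a unit vector on the sphere (x = cos φ cos λ, y = cos φ sin λ, z = sin φ).
The central angle between the endpoints is δ = arccos(p₁·p₂) ≈ 1.319 rad (75.6°). The total great-circle distance is δ·R ≈ 1.319 × 3959 ≈ 5222 mi, so the target fraction is f = 3000/5222 ≈ 0.574.
Interpolate at f ≈ 0.574 with slerp weights a = sin((1−f)δ)/sin δ ≈ 0.550, b = sin(fδ)/sin δ ≈ 0.710.
p = a·p₁ + b·p₂ ≈ (-0.526, -0.255, 0.811); φ = arcsin(p_z) ≈ 54.21°, λ = atan2(p_y, p_x) ≈ -154.10°.

≈ 54.2°N, 154.1°W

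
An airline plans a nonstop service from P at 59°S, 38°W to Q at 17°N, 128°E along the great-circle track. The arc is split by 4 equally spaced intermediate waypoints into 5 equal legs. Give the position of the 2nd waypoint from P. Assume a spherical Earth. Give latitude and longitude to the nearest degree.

≈ 63°S, 105°E

Write both endpoints as unit vectors p₁, p₂ with components (cos φ cos λ, cos φ sin λ, sin φ).
The central angle between the endpoints is δ = arccos(p₁·p₂) ≈ 2.387 rad (136.8°).
Interpolate at f = 2/5 with slerp weights a = sin((1−f)δ)/sin δ ≈ 1.446, b = sin(fδ)/sin δ ≈ 1.191.
p = a·p₁ + b·p₂ ≈ (-0.115, 0.439, -0.891); φ = arcsin(p_z) ≈ -62.99°, λ = atan2(p_y, p_x) ≈ 104.63°.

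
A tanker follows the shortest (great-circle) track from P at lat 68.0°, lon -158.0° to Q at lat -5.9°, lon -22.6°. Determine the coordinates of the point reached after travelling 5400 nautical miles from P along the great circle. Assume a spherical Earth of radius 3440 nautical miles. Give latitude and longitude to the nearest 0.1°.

≈ lat 14.4°, lon -28.6°

Convert each endpoint to a unit vector on the sphere (x = cos φ cos λ, y = cos φ sin λ, z = sin φ).
The central angle between the endpoints is δ = arccos(p₁·p₂) ≈ 1.940 rad (111.1°). The total great-circle distance is δ·R ≈ 1.940 × 3440 ≈ 6673 nmi, so the target fraction is f = 5400/6673 ≈ 0.809.
Interpolate at f ≈ 0.809 with slerp weights a = sin((1−f)δ)/sin δ ≈ 0.388, b = sin(fδ)/sin δ ≈ 1.072.
p = a·p₁ + b·p₂ ≈ (0.850, -0.464, 0.249); φ = arcsin(p_z) ≈ 14.43°, λ = atan2(p_y, p_x) ≈ -28.64°.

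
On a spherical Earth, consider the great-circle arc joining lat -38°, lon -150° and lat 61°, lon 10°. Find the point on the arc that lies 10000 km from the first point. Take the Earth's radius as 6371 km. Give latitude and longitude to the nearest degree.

Write both endpoints as unit vectors p₁, p₂ with components (cos φ cos λ, cos φ sin λ, sin φ).
The central angle between the endpoints is δ = arccos(p₁·p₂) ≈ 2.685 rad (153.8°). The total great-circle distance is δ·R ≈ 2.685 × 6371 ≈ 17105 km, so the target fraction is f = 10000/17105 ≈ 0.585.
Interpolate at f ≈ 0.585 with slerp weights a = sin((1−f)δ)/sin δ ≈ 2.036, b = sin(fδ)/sin δ ≈ 2.267.
p = a·p₁ + b·p₂ ≈ (-0.307, -0.611, 0.729); φ = arcsin(p_z) ≈ 46.84°, λ = atan2(p_y, p_x) ≈ -116.66°.

≈ lat 47°, lon -117°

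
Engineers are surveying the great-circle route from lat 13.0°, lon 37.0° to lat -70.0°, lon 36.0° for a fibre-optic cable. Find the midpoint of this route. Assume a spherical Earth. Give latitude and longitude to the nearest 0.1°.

Convert each endpoint to a unit vector on the sphere (x = cos φ cos λ, y = cos φ sin λ, z = sin φ).
The central angle between the endpoints is δ = arccos(p₁·p₂) ≈ 1.449 rad (83.0°).
Interpolate at f = 1/2 with slerp weights a = sin((1−f)δ)/sin δ ≈ 0.668, b = sin(fδ)/sin δ ≈ 0.668.
p = a·p₁ + b·p₂ ≈ (0.704, 0.526, -0.477); φ = arcsin(p_z) ≈ -28.50°, λ = atan2(p_y, p_x) ≈ 36.74°.

≈ lat -28.5°, lon 36.7°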